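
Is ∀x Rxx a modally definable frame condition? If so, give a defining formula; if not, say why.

Yes: it is reflexivity, defined by the T schema □q → q.

Definable; □q → q defines it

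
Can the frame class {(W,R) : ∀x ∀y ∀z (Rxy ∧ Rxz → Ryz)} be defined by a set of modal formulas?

Yes, by ◇q → □◇q

Yes: it is the Euclidean property, defined by the 5 schema ◇q → □◇q.
Suppose ◇q→□◇q is valid. Take Rxy, Rxz and set V(q)={y}. Then ◇q at x, so □◇q at x, so ◇q at z, so some w with Rzw has q; w=y, i.e. Rzy. By symmetry of the argument, Ryz.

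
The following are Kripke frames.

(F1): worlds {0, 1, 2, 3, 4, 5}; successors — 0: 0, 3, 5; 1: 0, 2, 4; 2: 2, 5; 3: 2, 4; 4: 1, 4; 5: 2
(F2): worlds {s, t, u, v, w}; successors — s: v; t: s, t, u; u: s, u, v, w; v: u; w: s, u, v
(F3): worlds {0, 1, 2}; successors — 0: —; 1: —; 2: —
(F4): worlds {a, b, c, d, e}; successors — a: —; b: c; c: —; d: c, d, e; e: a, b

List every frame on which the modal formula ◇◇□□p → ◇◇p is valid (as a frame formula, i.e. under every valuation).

This is the axiom for a generalized confluence (Geach) condition; its first-order frame correspondent is ∀x ∀y (xR²y → ∃w (yR²w ∧ xR²w)).
(F1): condition met.
(F2): condition met.
(F3): condition met.
(F4): fails — dR²a but no w with aR²w and dR²w.
Valid on: (F1), (F2), (F3).

(F1), (F2), (F3)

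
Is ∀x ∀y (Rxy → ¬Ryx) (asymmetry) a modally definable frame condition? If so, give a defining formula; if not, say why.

Any modally definable frame class is closed under surjective bounded morphisms.
The 5-cycle (worlds a,b,c,d,e with a→b→c→d→e→a) is asymmetric. Mapping every world to a single reflexive point • is a surjective bounded morphism, and the reflexive point is not asymmetric (R•• but asymmetry requires ¬R••).
So no modal formula (or set of formulas) defines exactly the asymmetric frames.

No — not modally definable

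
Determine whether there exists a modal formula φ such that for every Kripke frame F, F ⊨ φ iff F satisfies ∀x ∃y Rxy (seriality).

The condition is seriality. A defining modal formula is □q → ◇q.

Yes — defined by □q → ◇q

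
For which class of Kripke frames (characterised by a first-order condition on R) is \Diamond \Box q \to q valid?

This is a form of the B axiom.
Its frame correspondent is symmetry — \forall x \forall y (Rxy \to Ryx).

symmetry: \forall x \forall y (Rxy \to Ryx)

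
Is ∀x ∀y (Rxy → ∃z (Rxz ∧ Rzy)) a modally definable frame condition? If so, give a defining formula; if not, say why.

This is a Sahlqvist condition; the C4 axiom □□r → □r defines it.
Suppose □□r→□r is valid. Take Rxy and set V(r)={w : xR²w}. Then □□r at x, so □r at x, so r at y, i.e. ∃z(Rxz∧Rzy).

Definable; □□r → □r defines it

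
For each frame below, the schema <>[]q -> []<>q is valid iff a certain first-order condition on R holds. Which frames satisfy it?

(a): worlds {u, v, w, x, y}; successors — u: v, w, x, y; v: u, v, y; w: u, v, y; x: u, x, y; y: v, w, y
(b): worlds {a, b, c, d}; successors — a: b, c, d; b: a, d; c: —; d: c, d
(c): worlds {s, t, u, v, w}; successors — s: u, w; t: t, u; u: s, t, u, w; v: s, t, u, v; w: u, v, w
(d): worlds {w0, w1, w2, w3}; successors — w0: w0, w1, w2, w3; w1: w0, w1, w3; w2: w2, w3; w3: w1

(a), (c)

The schema corresponds to convergence: forall x forall y forall z (Rxy & Rxz -> exists w (Ryw & Rzw)).
(a): holds.
(b): fails — Rab and Rac but b and c have no common successor.
(c): holds.
(d): fails — Rw0w2 and Rw0w3 but w2 and w3 have no common successor.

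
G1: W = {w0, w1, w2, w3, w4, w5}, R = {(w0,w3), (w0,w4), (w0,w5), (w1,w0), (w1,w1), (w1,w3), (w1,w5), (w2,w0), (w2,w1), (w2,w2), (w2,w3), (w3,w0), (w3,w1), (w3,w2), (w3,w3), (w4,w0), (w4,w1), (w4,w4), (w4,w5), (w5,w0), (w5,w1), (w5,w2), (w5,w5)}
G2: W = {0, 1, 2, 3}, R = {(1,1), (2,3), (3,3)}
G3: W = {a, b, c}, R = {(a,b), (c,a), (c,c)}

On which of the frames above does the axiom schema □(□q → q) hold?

The schema corresponds to shift-reflexivity: ∀x ∀y (Rxy → Ryy).
G1: fails — Rw1w0 but not Rw0w0.
G2: holds.
G3: fails — Rca but not Raa.

G2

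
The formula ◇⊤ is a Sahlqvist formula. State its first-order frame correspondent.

Seriality

◇⊤ holds at w iff w has a successor, so frame-validity of ◇⊤ is exactly seriality. Equivalently via □ψ → ◇ψ:
Suppose □ψ→◇ψ is valid. At any x set V(ψ)=W. Then □ψ at x, so ◇ψ at x, so x has a successor.
Conversely, on a frame with seriality the schema holds at every world under every valuation.
Frame condition: ∀x ∃y Rxy.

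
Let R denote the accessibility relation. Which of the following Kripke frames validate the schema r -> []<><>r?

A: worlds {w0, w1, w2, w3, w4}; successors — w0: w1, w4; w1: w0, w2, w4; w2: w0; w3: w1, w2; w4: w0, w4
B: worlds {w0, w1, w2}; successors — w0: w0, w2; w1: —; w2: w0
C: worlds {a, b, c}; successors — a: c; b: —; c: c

The schema corresponds to a generalized confluence (Geach) condition: forall x forall z (xRz -> exists w (x = w & z R^2 w)).
A: fails — w1Rw0 but no w with w1=w and w0R²w.
B: condition met.
C: fails — aRc but no w with a=w and cR²w.

B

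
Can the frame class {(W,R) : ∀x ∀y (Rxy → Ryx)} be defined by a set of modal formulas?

Yes, by r → □◇r

This is a Sahlqvist condition; the B axiom r → □◇r defines it.
Suppose r→□◇r is valid. Take Rxy and set V(r)={x}. Then r at x, so □◇r at x, so ◇r at y, so some z with Ryz has r; z=x, i.e. Ryx.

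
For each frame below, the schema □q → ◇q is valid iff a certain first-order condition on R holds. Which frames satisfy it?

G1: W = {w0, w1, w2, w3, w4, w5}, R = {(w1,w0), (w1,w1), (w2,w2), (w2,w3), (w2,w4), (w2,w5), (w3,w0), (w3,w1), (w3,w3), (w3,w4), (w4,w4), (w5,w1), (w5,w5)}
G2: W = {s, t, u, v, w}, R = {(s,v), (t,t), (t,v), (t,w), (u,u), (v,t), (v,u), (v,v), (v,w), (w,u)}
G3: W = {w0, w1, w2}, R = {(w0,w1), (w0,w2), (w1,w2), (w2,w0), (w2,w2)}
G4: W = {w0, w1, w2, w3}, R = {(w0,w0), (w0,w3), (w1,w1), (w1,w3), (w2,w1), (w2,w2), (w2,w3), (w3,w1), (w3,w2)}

This is the axiom for seriality; its first-order frame correspondent is ∀x ∃y Rxy.
G1: fails — world w0 has no successor.
G2: holds.
G3: holds.
G4: holds.

G2, G3, G4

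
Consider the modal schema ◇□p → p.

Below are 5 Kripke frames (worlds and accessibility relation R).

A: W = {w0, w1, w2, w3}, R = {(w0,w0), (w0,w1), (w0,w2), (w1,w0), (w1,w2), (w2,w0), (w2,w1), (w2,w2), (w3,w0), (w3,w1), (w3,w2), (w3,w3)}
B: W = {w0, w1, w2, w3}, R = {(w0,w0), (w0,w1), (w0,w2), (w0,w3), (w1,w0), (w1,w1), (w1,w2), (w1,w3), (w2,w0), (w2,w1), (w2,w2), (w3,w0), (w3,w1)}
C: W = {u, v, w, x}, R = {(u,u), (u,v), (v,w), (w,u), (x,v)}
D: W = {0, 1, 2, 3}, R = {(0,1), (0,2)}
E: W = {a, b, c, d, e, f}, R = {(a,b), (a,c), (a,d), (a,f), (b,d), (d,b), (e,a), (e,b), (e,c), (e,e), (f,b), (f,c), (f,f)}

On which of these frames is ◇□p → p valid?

Frame correspondent (Sahlqvist): ∀x ∀y (xRy → ∃w (yRw ∧ x = w)) — i.e. a generalized confluence (Geach) condition.
A: fails — w3Rw0 but no w with w0Rw and w3=w.
B: ✓.
C: fails — uRv but no t with vRt and u=t.
D: fails — 0R1 but no w with 1Rw and 0=w.
E: fails — aRb but no w with bRw and a=w.

B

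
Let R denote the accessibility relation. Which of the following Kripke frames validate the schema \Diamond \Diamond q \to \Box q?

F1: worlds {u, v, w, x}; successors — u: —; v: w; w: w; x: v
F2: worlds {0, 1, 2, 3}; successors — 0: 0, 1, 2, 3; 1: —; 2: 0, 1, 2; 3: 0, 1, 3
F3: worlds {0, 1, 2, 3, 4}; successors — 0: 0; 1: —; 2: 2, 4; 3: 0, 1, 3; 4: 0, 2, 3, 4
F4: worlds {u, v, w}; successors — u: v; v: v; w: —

The schema corresponds to a generalized confluence (Geach) condition: \forall x \forall y \forall z ((x R^2 y \wedge xRz) \to \exists w (y = w \wedge z = w)).
F1: fails — xR²w, xRv but w ≠ v.
F2: fails — 0R²0, 0R1 but 0 ≠ 1.
F3: fails — 2R²0, 2R2 but 0 ≠ 2.
F4: holds.
Valid on: F4.

F4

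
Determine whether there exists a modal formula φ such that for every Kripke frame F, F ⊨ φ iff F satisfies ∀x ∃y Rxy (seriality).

Yes, by □p → ◇p

This is a Sahlqvist condition; the D axiom □p → ◇p defines it.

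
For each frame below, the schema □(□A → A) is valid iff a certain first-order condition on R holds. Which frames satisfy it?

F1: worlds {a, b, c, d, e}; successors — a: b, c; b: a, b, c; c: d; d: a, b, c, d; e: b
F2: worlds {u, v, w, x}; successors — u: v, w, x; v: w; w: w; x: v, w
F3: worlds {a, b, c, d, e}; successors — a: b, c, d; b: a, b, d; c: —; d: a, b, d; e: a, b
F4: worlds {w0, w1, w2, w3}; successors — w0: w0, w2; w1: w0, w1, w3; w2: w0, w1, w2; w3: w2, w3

F4

This is the axiom for shift-reflexivity; its first-order frame correspondent is ∀x ∀y (Rxy → Ryy).
F1: fails — Rbc but not Rcc.
F2: fails — Ruv but not Rvv.
F3: fails — Rea but not Raa.
F4: ✓.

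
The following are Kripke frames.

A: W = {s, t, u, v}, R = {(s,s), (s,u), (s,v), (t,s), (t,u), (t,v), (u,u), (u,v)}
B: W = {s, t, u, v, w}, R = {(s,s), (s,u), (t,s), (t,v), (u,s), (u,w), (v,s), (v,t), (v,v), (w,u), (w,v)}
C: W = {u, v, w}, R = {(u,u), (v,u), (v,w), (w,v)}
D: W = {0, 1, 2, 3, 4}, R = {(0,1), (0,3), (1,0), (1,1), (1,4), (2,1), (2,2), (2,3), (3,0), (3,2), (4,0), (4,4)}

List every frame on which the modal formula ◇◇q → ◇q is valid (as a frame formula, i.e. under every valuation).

A

This is the axiom for transitivity; its first-order frame correspondent is ∀x ∀y ∀z (Rxy ∧ Ryz → Rxz).
A: ✓.
B: fails — Rtv and Rvt but not Rtt.
C: fails — Rvw and Rwv but not Rvv.
D: fails — R10 and R03 but not R13.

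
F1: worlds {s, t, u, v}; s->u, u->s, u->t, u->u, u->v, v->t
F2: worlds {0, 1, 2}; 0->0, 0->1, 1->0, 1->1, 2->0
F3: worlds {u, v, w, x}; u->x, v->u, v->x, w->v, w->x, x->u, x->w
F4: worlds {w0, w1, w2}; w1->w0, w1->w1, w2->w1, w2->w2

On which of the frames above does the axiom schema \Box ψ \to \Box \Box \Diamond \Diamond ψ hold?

Frame correspondent (Sahlqvist): \forall x \forall z (x R^2 z \to \exists w (xRw \wedge z R^2 w)) — i.e. a generalized confluence (Geach) condition.
F1: fails — sR²t but no w with sRw and tR²w.
F2: holds.
F3: fails — uR²u but no t with uRt and uR²t.
F4: fails — w1R²w0 but no w with w1Rw and w0R²w.
Valid on: F2.

F2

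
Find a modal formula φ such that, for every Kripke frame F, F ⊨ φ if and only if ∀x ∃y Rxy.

A defining formula is □q → ◇q (the D axiom).

□q → ◇q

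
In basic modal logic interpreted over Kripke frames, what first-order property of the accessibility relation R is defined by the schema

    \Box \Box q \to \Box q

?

density

Suppose □□q→□q is valid. Take Rxy and set V(q)={w : xR²w}. Then □□q at x, so □q at x, so q at y, i.e. ∃z(Rxz∧Rzy).
Conversely, any frame satisfying \forall x \forall y (Rxy \to \exists z (Rxz \wedge Rzy)) validates the schema.
So the correspondent is density.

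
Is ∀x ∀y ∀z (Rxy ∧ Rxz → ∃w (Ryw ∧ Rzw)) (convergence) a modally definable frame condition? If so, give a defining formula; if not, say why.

Yes: it is convergence, defined by the .2 schema ◇□q → □◇q.

Definable; ◇□q → □◇q defines it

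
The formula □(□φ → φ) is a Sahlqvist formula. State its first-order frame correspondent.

Shift-reflexivity

Suppose □(□φ→φ) is valid. Take Rxy and set V(φ)={w : Ryw}. Then at y, □φ holds; since □(□φ→φ) at x, □φ→φ at y, so φ at y, i.e. Ryy.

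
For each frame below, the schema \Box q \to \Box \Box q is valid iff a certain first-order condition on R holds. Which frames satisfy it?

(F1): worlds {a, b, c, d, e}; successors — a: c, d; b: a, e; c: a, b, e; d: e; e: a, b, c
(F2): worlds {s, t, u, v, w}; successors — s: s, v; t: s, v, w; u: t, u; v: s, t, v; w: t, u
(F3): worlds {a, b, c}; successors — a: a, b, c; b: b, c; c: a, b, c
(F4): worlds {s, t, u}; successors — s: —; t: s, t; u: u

(F4)

This is the axiom for transitivity; its first-order frame correspondent is \forall x \forall y \forall z (Rxy \wedge Ryz \to Rxz).
(F1): fails — Rde and Reb but not Rdb.
(F2): fails — Rwt and Rtv but not Rwv.
(F3): fails — Rbc and Rca but not Rba.
(F4): holds.
Valid on: (F4).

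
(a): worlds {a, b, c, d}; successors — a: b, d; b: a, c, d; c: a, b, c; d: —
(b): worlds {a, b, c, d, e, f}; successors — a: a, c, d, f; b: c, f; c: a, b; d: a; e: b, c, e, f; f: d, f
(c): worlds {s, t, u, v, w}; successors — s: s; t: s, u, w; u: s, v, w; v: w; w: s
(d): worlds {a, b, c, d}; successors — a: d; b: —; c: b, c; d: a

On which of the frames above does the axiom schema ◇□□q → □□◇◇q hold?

This is the axiom for a generalized confluence (Geach) condition; its first-order frame correspondent is ∀x ∀y ∀z ((xRy ∧ xR²z) → ∃w (yR²w ∧ zR²w)).
(a): fails — aRb, aR²d but no w with bR²w and dR²w.
(b): ✓.
(c): ✓.
(d): fails — aRd, aR²a but no w with dR²w and aR²w.

(b), (c)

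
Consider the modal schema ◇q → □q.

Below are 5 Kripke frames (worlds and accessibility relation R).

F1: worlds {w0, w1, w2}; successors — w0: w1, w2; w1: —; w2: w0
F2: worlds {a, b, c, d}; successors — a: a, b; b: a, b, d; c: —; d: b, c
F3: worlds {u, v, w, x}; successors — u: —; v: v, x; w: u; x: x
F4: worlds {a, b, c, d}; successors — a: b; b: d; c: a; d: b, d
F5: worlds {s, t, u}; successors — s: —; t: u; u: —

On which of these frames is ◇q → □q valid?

This is the axiom for partial functionality; its first-order frame correspondent is ∀x ∀y ∀z (Rxy ∧ Rxz → y = z).
F1: fails — w0 sees both w1 and w2.
F2: fails — a sees both a and b.
F3: fails — v sees both v and x.
F4: fails — d sees both b and d.
F5: condition met.

F5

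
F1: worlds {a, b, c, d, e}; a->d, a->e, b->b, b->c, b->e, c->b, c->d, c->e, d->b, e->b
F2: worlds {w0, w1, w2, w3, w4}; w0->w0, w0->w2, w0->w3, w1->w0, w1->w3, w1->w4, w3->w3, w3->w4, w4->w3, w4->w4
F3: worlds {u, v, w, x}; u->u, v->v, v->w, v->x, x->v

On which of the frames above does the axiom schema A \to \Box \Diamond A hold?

none

Frame correspondent (Sahlqvist): \forall x \forall y (Rxy \to Ryx) — i.e. symmetry.
F1: fails — Rcd but not Rdc.
F2: fails — Rw1w0 but not Rw0w1.
F3: fails — Rvw but not Rwv.
Valid on no frame.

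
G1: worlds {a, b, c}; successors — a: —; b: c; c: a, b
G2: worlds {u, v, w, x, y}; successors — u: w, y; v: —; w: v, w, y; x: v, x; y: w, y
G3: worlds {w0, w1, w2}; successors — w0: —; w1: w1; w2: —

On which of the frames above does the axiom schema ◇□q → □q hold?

The schema corresponds to the Euclidean property: ∀x ∀y ∀z (Rxy ∧ Rxz → Ryz).
G1: fails — Rbc and Rbc but not Rcc.
G2: fails — Rwy and Rwv but not Ryv.
G3: ✓.
Valid on: G3.

G3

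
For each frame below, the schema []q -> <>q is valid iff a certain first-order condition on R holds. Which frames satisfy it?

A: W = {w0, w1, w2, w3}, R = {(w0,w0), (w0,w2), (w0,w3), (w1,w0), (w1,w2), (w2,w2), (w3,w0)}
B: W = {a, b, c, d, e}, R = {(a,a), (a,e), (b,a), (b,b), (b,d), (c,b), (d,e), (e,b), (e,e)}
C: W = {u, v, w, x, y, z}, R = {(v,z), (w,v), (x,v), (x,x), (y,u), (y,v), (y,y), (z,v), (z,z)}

A, B

The schema corresponds to seriality: forall x exists y Rxy.
A: ✓.
B: ✓.
C: fails — world u has no successor.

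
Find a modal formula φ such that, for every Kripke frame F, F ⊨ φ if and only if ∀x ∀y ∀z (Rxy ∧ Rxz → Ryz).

A defining formula is ◇ψ → □◇ψ (the 5 axiom).

◇ψ → □◇ψ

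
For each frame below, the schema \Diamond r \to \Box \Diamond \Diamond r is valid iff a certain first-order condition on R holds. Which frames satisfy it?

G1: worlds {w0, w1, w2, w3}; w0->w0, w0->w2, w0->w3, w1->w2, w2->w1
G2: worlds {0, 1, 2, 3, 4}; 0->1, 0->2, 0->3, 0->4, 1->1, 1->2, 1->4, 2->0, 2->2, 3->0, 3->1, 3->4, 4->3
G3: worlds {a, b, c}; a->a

G3

This is the axiom for a generalized confluence (Geach) condition; its first-order frame correspondent is \forall x \forall y \forall z ((xRy \wedge xRz) \to \exists w (y = w \wedge z R^2 w)).
G1: fails — w0Rw0, w0Rw2 but no w with w0=w and w2R²w.
G2: fails — 0R2, 0R4 but no w with 2=w and 4R²w.
G3: ✓.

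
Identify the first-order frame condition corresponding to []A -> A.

Suppose □A→A is valid. At any x set V(A)={w : Rxw}. Then □A holds at x, so A holds at x, i.e. Rxx.

Reflexivity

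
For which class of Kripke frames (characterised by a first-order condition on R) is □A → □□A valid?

This is the 4 axiom.
It corresponds to transitivity: ∀x ∀y ∀z (Rxy ∧ Ryz → Rxz).

transitivity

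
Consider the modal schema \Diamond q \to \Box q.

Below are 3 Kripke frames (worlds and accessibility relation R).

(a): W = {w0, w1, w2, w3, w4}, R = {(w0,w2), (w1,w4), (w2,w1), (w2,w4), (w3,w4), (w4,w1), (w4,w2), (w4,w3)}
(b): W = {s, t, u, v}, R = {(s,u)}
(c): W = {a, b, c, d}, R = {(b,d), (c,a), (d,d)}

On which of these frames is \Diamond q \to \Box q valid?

(b), (c)

This is the axiom for partial functionality; its first-order frame correspondent is \forall x \forall y \forall z (Rxy \wedge Rxz \to y = z).
(a): fails — w2 sees both w1 and w4.
(b): ✓.
(c): ✓.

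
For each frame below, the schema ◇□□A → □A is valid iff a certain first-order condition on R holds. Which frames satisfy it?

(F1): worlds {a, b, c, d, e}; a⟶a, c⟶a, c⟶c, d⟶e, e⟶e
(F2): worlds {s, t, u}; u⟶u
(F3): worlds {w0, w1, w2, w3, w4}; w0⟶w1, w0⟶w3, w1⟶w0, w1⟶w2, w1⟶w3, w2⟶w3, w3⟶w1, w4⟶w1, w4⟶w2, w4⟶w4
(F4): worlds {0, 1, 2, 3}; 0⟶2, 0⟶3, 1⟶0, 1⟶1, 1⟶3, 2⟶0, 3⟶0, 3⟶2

(F2)

The schema corresponds to a generalized confluence (Geach) condition: ∀x ∀y ∀z ((xRy ∧ xRz) → ∃w (yR²w ∧ z = w)).
(F1): fails — cRa, cRc but no w with aR²w and c=w.
(F2): holds.
(F3): fails — w0Rw3, w0Rw1 but no w with w3R²w and w1=w.
(F4): fails — 1R0, 1R1 but no w with 0R²w and 1=w.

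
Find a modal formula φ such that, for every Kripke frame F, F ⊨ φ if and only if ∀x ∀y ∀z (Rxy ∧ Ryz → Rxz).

□q → □□q

A defining formula is □q → □□q (the 4 axiom).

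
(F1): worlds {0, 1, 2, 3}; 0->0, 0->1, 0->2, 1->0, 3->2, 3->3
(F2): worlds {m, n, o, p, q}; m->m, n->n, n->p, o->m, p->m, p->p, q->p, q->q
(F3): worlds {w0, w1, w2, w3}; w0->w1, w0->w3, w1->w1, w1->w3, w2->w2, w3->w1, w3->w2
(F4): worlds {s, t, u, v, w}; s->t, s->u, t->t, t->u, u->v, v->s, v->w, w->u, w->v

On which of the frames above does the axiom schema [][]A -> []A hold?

Frame correspondent (Sahlqvist): forall x forall y (Rxy -> exists z (Rxz & Rzy)) — i.e. density.
(F1): condition met.
(F2): condition met.
(F3): condition met.
(F4): fails — Ruv but no z with Ruz and Rzv.
Valid on: (F1), (F2), (F3).

(F1), (F2), (F3)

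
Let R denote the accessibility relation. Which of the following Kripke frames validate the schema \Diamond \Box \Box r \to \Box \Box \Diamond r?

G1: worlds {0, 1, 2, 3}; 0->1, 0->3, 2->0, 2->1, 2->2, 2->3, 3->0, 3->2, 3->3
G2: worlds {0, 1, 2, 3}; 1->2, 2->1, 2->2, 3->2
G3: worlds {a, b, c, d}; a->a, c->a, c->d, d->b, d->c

This is the axiom for a generalized confluence (Geach) condition; its first-order frame correspondent is \forall x \forall y \forall z ((xRy \wedge x R^2 z) \to \exists w (y R^2 w \wedge zRw)).
G1: fails — 0R1, 0R²0 but no w with 1R²w and 0Rw.
G2: satisfies the condition.
G3: fails — cRa, cR²b but no w with aR²w and bRw.
Valid on: G2.

G2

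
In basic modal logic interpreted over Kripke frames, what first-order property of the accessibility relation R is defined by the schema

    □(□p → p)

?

Suppose □(□p→p) is valid. Take Rxy and set V(p)={w : Ryw}. Then at y, □p holds; since □(□p→p) at x, □p→p at y, so p at y, i.e. Ryy.

shift-reflexivity: ∀x ∀y (Rxy → Ryy)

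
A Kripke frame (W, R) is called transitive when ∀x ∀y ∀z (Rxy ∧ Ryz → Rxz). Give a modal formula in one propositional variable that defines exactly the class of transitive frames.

□s → □□s

The condition is transitivity. The 4 schema □s → □□s defines it.
Suppose □s→□□s is valid. Take Rxy, Ryz and set V(s)={w : Rxw}. Then □s at x, so □□s at x, so □s at y, so s at z, i.e. Rxz.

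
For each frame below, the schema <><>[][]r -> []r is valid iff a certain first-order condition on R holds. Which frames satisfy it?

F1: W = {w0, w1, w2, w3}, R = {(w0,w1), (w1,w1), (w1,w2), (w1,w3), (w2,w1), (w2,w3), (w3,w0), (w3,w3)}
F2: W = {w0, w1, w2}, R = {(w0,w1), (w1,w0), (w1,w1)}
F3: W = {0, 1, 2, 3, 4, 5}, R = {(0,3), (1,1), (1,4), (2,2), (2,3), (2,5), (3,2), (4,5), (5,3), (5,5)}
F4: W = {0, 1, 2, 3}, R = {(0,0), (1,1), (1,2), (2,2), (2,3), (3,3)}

Frame correspondent (Sahlqvist): forall x forall y forall z ((x R^2 y & xRz) -> exists w (y R^2 w & z = w)) — i.e. a generalized confluence (Geach) condition.
F1: fails — w1R²w3, w1Rw2 but no w with w3R²w and w2=w.
F2: ✓.
F3: fails — 1R²4, 1R1 but no w with 4R²w and 1=w.
F4: fails — 1R²2, 1R1 but no w with 2R²w and 1=w.

F2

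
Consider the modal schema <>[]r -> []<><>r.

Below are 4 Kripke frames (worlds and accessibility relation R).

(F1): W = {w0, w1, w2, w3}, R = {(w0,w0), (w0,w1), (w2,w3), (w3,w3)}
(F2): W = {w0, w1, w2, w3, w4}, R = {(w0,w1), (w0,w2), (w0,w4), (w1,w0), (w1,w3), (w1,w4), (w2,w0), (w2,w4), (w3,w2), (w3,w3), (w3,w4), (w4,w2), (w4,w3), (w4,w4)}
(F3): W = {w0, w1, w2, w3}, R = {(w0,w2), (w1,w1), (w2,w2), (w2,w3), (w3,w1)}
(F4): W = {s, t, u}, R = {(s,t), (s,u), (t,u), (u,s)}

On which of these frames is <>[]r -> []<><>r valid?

Frame correspondent (Sahlqvist): forall x forall y forall z ((xRy & xRz) -> exists w (yRw & z R^2 w)) — i.e. a generalized confluence (Geach) condition.
(F1): fails — w0Rw0, w0Rw1 but no w with w0Rw and w1R²w.
(F2): satisfies the condition.
(F3): fails — w2Rw2, w2Rw3 but no w with w2Rw and w3R²w.
(F4): fails — sRt, sRt but no w with tRw and tR²w.
Valid on: (F2).

(F2)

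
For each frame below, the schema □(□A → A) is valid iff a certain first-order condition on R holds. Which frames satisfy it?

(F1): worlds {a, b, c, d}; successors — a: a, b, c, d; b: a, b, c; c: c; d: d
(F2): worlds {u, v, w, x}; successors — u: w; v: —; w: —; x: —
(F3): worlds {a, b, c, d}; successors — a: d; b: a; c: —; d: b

The schema corresponds to shift-reflexivity: ∀x ∀y (Rxy → Ryy).
(F1): ✓.
(F2): fails — Ruw but not Rww.
(F3): fails — Rdb but not Rbb.
Valid on: (F1).

(F1)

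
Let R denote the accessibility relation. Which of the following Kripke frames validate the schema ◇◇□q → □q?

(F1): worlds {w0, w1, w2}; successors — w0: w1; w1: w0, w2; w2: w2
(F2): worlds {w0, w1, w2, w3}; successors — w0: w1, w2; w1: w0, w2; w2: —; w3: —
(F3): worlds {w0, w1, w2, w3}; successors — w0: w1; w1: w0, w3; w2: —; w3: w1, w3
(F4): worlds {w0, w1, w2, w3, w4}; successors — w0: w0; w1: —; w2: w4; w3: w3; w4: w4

(F4)

This is the axiom for a generalized confluence (Geach) condition; its first-order frame correspondent is ∀x ∀y ∀z ((xR²y ∧ xRz) → ∃w (yRw ∧ z = w)).
(F1): fails — w0R²w2, w0Rw1 but no w with w2Rw and w1=w.
(F2): fails — w0R²w2, w0Rw1 but no w with w2Rw and w1=w.
(F3): fails — w1R²w3, w1Rw0 but no w with w3Rw and w0=w.
(F4): condition met.
Valid on: (F4).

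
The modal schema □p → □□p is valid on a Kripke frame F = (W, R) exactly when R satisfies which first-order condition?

transitivity: ∀x ∀y ∀z (Rxy ∧ Ryz → Rxz)

This schema is the 4 axiom.
It corresponds to transitivity: ∀x ∀y ∀z (Rxy ∧ Ryz → Rxz).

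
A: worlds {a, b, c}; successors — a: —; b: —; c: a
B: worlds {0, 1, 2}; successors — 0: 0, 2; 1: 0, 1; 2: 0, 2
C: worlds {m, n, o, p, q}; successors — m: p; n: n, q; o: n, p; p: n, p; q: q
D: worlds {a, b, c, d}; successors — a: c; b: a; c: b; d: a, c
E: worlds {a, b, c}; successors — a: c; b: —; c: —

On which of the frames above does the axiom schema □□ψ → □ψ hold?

B, C

This is the axiom for density; its first-order frame correspondent is ∀x ∀y (Rxy → ∃z (Rxz ∧ Rzy)).
A: fails — Rca but no z with Rcz and Rza.
B: condition met.
C: condition met.
D: fails — Rba but no z with Rbz and Rza.
E: fails — Rac but no z with Raz and Rzc.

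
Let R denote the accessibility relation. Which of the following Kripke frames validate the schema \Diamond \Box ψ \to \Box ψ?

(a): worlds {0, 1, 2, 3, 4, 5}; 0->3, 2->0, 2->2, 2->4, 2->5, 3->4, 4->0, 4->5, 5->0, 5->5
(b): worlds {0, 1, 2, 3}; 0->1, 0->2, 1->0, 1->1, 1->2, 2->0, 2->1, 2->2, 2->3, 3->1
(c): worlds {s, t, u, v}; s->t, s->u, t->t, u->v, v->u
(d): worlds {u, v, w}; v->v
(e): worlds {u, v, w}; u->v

Frame correspondent (Sahlqvist): \forall x \forall y \forall z (Rxy \wedge Rxz \to Ryz) — i.e. the Euclidean property.
(a): fails — R03 and R03 but not R33.
(b): fails — R10 and R10 but not R00.
(c): fails — Rsu and Rsu but not Ruu.
(d): condition met.
(e): fails — Ruv and Ruv but not Rvv.
Valid on: (d).

(d)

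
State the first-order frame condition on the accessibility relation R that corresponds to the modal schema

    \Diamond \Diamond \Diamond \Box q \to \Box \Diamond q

\forall x \forall y \forall z ((x R^3 y \wedge xRz) \to \exists w (yRw \wedge zRw))

This is a Sahlqvist (Geach-type) schema ◇^3□^1q → □^1◇^1q.
First-order correspondent: \forall x \forall y \forall z ((x R^3 y \wedge xRz) \to \exists w (yRw \wedge zRw)).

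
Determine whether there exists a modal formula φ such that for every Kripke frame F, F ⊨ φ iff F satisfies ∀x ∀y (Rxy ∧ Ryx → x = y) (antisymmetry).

No

If a class were modally definable it would be closed under surjective bounded morphisms (Goldblatt–Thomason).
The 6-cycle (worlds s,t,u,v,w,x with s→t→u→v→w→x→s) is antisymmetric. Sending even-indexed worlds to • and odd-indexed worlds to ∘ is a surjective bounded morphism onto the two-world frame with •↔∘, which is not antisymmetric.
So the class is not modally definable.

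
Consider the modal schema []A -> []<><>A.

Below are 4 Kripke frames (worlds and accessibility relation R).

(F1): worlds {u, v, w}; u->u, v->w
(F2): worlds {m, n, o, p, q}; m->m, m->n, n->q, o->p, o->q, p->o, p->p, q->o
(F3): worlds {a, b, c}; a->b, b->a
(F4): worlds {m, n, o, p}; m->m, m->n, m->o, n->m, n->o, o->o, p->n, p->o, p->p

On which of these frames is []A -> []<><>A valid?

This is the axiom for a generalized confluence (Geach) condition; its first-order frame correspondent is forall x forall z (xRz -> exists w (xRw & z R^2 w)).
(F1): fails — vRw but no t with vRt and wR²t.
(F2): fails — mRn but no w with mRw and nR²w.
(F3): ✓.
(F4): ✓.

(F3), (F4)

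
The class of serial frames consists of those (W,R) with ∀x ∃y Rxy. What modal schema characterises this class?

□q → ◇q

The condition is seriality. The D schema □q → ◇q defines it.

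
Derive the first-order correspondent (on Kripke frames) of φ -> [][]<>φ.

forall x forall z (x R^2 z -> exists w (x = w & zRw))

This is a Sahlqvist (Geach-type) schema ◇^0□^0φ → □^2◇^1φ.
Minimal-valuation argument: fix x; take any y with xR^0y and any z with xR^2z. Set V(φ) to the set of worlds R-reachable from y in exactly 0 steps. Then □^0φ holds at y, so the antecedent holds at x; validity forces ◇^1φ at z, giving a w with zR^1w and yR^0w.
First-order correspondent: forall x forall z (x R^2 z -> exists w (x = w & zRw)).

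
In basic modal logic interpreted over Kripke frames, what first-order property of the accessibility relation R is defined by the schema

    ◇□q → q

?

symmetry: ∀x ∀y (Rxy → Ryx)

This schema is equivalent to the B axiom q → □◇q.
Its frame correspondent is symmetry — ∀x ∀y (Rxy → Ryx).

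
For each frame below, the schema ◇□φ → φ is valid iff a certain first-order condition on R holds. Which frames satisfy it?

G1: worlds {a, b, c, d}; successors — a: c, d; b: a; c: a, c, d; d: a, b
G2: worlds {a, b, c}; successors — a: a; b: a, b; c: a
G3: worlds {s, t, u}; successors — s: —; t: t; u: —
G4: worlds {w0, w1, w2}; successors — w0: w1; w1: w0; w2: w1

G3

This is the axiom for a generalized confluence (Geach) condition; its first-order frame correspondent is ∀x ∀y (xRy → ∃w (yRw ∧ x = w)).
G1: fails — bRa but no w with aRw and b=w.
G2: fails — bRa but no w with aRw and b=w.
G3: satisfies the condition.
G4: fails — w2Rw1 but no w with w1Rw and w2=w.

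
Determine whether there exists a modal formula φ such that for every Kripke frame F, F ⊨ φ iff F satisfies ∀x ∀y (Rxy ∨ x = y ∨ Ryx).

Modal frame validity is preserved under disjoint unions.
Take 4 disjoint single-world reflexive frames: each is trivially connected, but their disjoint union has 4 worlds with no edge between distinct components, so it is not connected.
Hence connectedness of R is not modally definable.

Not definable by any modal formula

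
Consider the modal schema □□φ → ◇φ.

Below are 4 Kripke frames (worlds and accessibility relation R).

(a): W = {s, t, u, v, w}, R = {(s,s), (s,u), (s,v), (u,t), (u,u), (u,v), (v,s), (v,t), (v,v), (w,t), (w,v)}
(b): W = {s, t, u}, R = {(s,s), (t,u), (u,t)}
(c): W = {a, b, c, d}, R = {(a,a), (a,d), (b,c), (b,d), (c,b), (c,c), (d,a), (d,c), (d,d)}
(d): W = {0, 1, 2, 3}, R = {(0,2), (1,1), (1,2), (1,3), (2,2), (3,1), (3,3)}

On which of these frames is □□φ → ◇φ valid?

Frame correspondent (Sahlqvist): ∀x ∃w (xR²w ∧ xRw) — i.e. a generalized confluence (Geach) condition.
(a): fails — at t but no w* with tR²w* and tRw*.
(b): fails — at t but no w with tR²w and tRw.
(c): condition met.
(d): condition met.

(c), (d)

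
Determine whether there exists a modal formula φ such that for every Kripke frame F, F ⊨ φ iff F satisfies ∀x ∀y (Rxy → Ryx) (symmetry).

This is a Sahlqvist condition; the B axiom p → □◇p defines it.
Suppose p→□◇p is valid. Take Rxy and set V(p)={x}. Then p at x, so □◇p at x, so ◇p at y, so some z with Ryz has p; z=x, i.e. Ryx.

Yes, by p → □◇p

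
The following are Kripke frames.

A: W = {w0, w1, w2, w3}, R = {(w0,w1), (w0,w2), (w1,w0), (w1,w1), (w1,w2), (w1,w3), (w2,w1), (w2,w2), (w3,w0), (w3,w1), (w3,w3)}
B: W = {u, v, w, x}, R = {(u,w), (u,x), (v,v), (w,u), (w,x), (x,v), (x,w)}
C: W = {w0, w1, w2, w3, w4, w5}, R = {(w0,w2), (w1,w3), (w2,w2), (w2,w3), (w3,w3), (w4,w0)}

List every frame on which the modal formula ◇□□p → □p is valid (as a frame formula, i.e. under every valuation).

The schema corresponds to a generalized confluence (Geach) condition: ∀x ∀y ∀z ((xRy ∧ xRz) → ∃w (yR²w ∧ z = w)).
A: satisfies the condition.
B: fails — uRx, uRw but no t with xR²t and w=t.
C: fails — w2Rw3, w2Rw2 but no w with w3R²w and w2=w.
Valid on: A.

A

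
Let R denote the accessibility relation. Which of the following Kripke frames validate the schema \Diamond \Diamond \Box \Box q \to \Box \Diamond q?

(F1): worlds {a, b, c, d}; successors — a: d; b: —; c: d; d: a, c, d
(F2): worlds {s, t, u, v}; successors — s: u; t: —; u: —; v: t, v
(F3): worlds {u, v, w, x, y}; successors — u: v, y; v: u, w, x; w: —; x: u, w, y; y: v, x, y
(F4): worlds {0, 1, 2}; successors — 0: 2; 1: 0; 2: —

This is the axiom for a generalized confluence (Geach) condition; its first-order frame correspondent is \forall x \forall y \forall z ((x R^2 y \wedge xRz) \to \exists w (y R^2 w \wedge zRw)).
(F1): satisfies the condition.
(F2): fails — vR²t, vRt but no w with tR²w and tRw.
(F3): fails — uR²w, uRv but no t with wR²t and vRt.
(F4): fails — 1R²2, 1R0 but no w with 2R²w and 0Rw.
Valid on: (F1).

(F1)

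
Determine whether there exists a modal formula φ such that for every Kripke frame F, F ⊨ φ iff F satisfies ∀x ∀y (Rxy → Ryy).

Yes, by □(□q → q)

This is a Sahlqvist condition; the T□ axiom □(□q → q) defines it.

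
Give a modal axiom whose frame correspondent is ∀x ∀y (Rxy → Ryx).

The condition is symmetry. The B schema q → □◇q defines it.

q → □◇q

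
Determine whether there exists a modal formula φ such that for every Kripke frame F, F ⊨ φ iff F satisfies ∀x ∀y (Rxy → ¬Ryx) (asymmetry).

If a class were modally definable it would be closed under surjective bounded morphisms (Goldblatt–Thomason).
The 4-cycle (worlds a,b,c,d with a→b→c→d→a) is asymmetric. Mapping every world to a single reflexive point • is a surjective bounded morphism, and the reflexive point is not asymmetric (R•• but asymmetry requires ¬R••).
So the class is not modally definable.

No — not modally definable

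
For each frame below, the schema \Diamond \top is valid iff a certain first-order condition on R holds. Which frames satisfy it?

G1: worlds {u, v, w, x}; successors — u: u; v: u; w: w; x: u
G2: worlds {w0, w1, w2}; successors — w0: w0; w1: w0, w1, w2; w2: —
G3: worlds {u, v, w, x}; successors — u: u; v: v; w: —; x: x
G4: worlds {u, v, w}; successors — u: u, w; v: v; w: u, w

G1, G4

This is the axiom for seriality; its first-order frame correspondent is \forall x \exists y Rxy.
G1: holds.
G2: fails — world w2 has no successor.
G3: fails — world w has no successor.
G4: holds.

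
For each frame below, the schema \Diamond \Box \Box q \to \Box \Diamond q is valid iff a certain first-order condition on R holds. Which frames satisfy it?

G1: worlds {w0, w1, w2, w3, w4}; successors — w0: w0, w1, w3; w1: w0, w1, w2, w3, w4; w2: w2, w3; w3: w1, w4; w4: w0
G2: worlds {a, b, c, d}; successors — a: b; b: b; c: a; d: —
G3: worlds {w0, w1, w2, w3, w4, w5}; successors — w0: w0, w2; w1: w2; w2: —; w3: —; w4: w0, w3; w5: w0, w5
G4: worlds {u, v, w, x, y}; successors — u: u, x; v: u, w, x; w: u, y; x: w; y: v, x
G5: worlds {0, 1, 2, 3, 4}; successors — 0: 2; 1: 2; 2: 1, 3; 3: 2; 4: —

G2

Frame correspondent (Sahlqvist): \forall x \forall y \forall z ((xRy \wedge xRz) \to \exists w (y R^2 w \wedge zRw)) — i.e. a generalized confluence (Geach) condition.
G1: fails — w1Rw2, w1Rw4 but no w with w2R²w and w4Rw.
G2: ✓.
G3: fails — w0Rw0, w0Rw2 but no w with w0R²w and w2Rw.
G4: fails — uRx, uRx but no t with xR²t and xRt.
G5: fails — 0R2, 0R2 but no w with 2R²w and 2Rw.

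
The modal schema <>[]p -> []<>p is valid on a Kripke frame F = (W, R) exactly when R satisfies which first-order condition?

convergence: forall x forall y forall z (Rxy & Rxz -> exists w (Ryw & Rzw))

Suppose ◇□p→□◇p is valid. Take Rxy, Rxz and set V(p)={w : Ryw}. Then □p at y so ◇□p at x, so □◇p at x, so ◇p at z, giving w with Rzw and Ryw.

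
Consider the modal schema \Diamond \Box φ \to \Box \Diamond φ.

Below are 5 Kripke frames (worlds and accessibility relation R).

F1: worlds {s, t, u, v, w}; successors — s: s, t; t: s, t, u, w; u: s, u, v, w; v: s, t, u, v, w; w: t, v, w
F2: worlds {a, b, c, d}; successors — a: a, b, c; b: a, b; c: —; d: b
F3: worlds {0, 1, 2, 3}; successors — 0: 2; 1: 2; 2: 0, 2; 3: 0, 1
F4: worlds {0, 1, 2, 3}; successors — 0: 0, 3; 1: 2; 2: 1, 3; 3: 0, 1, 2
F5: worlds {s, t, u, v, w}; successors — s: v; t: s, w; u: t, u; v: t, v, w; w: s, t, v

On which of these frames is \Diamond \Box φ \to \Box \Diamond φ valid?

F1, F3

The schema corresponds to convergence: \forall x \forall y \forall z (Rxy \wedge Rxz \to \exists w (Ryw \wedge Rzw)).
F1: ✓.
F2: fails — Rab and Rac but b and c have no common successor.
F3: ✓.
F4: fails — R32 and R31 but 2 and 1 have no common successor.
F5: fails — Rut and Ruu but t and u have no common successor.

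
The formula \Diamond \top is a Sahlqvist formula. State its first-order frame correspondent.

◇⊤ holds at w iff w has a successor, so frame-validity of ◇⊤ is exactly seriality. Equivalently via □ψ → ◇ψ:
Suppose □ψ→◇ψ is valid. At any x set V(ψ)=W. Then □ψ at x, so ◇ψ at x, so x has a successor.
Conversely, any frame satisfying \forall x \exists y Rxy validates the schema.
Frame condition: \forall x \exists y Rxy.

seriality: \forall x \exists y Rxy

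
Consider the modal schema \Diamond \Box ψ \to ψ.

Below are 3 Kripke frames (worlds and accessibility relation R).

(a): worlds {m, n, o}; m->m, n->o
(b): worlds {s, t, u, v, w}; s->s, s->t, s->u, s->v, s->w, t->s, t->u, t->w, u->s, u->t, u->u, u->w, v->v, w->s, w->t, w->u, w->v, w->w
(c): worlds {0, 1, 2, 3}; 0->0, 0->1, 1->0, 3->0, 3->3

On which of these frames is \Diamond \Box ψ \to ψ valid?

This is the axiom for symmetry; its first-order frame correspondent is \forall x \forall y (Rxy \to Ryx).
(a): fails — Rno but not Ron.
(b): fails — Rsv but not Rvs.
(c): fails — R30 but not R03.
Valid on no frame.

none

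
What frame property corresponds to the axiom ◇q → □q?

Suppose ◇q→□q is valid. Take Rxy, Rxz and set V(q)={y}. Then ◇q at x, so □q at x, so q at z, i.e. z=y.
The converse is a direct semantic check.
So the correspondent is partial functionality.

partial functionality: ∀x ∀y ∀z (Rxy ∧ Rxz → y = z)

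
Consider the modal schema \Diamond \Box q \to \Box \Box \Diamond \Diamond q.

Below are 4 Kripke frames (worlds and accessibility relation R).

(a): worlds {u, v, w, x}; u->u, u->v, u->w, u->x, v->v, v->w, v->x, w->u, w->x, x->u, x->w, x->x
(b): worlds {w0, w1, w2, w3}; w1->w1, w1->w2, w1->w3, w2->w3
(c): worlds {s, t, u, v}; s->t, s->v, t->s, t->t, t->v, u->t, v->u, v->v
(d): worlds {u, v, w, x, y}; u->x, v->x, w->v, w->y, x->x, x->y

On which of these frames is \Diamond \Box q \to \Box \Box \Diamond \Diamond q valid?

(a), (c)

Frame correspondent (Sahlqvist): \forall x \forall y \forall z ((xRy \wedge x R^2 z) \to \exists w (yRw \wedge z R^2 w)) — i.e. a generalized confluence (Geach) condition.
(a): holds.
(b): fails — w1Rw1, w1R²w2 but no w with w1Rw and w2R²w.
(c): holds.
(d): fails — uRx, uR²y but no t with xRt and yR²t.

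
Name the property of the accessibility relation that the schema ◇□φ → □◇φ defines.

convergence: ∀x ∀y ∀z (Rxy ∧ Rxz → ∃w (Ryw ∧ Rzw))

Suppose ◇□φ→□◇φ is valid. Take Rxy, Rxz and set V(φ)={w : Ryw}. Then □φ at y so ◇□φ at x, so □◇φ at x, so ◇φ at z, giving w with Rzw and Ryw.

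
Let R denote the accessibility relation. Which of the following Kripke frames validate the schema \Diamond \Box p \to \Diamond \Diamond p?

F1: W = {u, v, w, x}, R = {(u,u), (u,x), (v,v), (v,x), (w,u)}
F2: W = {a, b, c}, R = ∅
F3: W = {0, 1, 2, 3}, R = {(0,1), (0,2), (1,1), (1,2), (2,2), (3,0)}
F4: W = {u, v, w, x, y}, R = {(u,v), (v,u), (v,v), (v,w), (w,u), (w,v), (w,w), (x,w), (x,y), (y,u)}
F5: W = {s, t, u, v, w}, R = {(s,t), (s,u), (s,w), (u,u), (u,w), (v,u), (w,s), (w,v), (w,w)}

The schema corresponds to a generalized confluence (Geach) condition: \forall x \forall y (xRy \to \exists w (yRw \wedge x R^2 w)).
F1: fails — uRx but no t with xRt and uR²t.
F2: satisfies the condition.
F3: satisfies the condition.
F4: satisfies the condition.
F5: fails — sRt but no w* with tRw* and sR²w*.

F2, F3, F4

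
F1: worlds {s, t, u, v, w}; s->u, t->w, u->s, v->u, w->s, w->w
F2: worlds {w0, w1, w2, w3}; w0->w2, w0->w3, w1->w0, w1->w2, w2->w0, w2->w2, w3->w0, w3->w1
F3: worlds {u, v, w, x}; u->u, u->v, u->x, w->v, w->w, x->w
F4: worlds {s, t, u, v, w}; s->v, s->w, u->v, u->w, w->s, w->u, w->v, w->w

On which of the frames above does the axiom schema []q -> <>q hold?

F1, F2

This is the axiom for seriality; its first-order frame correspondent is forall x exists y Rxy.
F1: holds.
F2: holds.
F3: fails — world v has no successor.
F4: fails — world t has no successor.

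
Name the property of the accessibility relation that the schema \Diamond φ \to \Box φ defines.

partial functionality

This schema is the CD axiom.
It corresponds to partial functionality: \forall x \forall y \forall z (Rxy \wedge Rxz \to y = z).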